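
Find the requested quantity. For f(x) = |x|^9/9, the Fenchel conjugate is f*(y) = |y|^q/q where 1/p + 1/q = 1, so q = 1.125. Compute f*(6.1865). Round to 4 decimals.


The conjugate exponent q satisfies 1/p + 1/q = 1.
p = 9, so q = 9/(9 - 1) = 1.125
|y|^q = 6.1865^1.125 = 7.7692
f*(6.1865) = 7.7692 / 1.125 = 6.9059


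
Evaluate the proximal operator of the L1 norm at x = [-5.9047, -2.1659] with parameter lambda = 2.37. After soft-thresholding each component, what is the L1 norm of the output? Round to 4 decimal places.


Soft-thresholding with lambda = 2.37:
prox(-5.9047) = sign(-5.9047)*max(|-5.9047| - 2.37, 0) = -3.5347
prox(-2.1659) = sign(-2.1659)*max(|-2.1659| - 2.37, 0) = 0.0
prox(x) = [-3.5347, 0.0]
||prox(x)||_1 = 3.5347 + 0.0 = 3.5347


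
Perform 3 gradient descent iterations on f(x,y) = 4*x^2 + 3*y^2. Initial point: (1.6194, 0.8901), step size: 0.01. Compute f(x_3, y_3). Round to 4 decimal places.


Gradient descent on f(x,y) = 4*x^2 + 3*y^2.
Starting point: (1.6194, 0.8901), alpha = 0.01
Step 1: grad_x = 2*4*1.6194 = 12.9552, grad_y = 2*3*0.8901 = 5.3406
  x_1 = 1.6194 - 0.01*12.9552 = 1.4898
  y_1 = 0.8901 - 0.01*5.3406 = 0.8367
Step 2: grad_x = 2*4*1.4898 = 11.9188, grad_y = 2*3*0.8367 = 5.0202
  x_2 = 1.4898 - 0.01*11.9188 = 1.3707
  y_2 = 0.8367 - 0.01*5.0202 = 0.7865
Step 3: grad_x = 2*4*1.3707 = 10.9653, grad_y = 2*3*0.7865 = 4.719
  x_3 = 1.3707 - 0.01*10.9653 = 1.261
  y_3 = 0.7865 - 0.01*4.719 = 0.7393
f(1.261, 0.7393) = 4*1.261^2 + 3*0.7393^2 = 8.0003


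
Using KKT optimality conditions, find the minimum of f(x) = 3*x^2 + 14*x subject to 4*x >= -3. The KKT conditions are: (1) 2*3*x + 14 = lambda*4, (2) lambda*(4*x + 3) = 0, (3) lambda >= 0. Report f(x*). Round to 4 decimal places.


Step 1: Try lambda = 0 (constraint inactive).
x_unc = -14/(2*3) = -2.3333
Check: 4*-2.3333 = -9.3332 < -3 -- violated!
Step 2: Constraint must be active: 4*x = -3
x* = -3/4 = -0.75
lambda = (2*3*(-0.75) + 14)/4 = 2.375
Step 3: Compute optimal value.
f(x*) = 3*(-0.75)^2 + 14*(-0.75) = -8.8125


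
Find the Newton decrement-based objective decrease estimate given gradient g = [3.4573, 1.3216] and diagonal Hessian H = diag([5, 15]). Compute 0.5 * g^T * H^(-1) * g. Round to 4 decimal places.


Step 1: H is diagonal, so H^(-1) * g = [0.6915, 0.0881].
Step 2: g^T H^(-1) g = sum_i g_i^2 / H_ii
  = (3.4573)^2/5 + (1.3216)^2/15
  = 2.3906 + 0.1164 = 2.507
Step 3: Objective decrease = 0.5 * g^T H^(-1) g = 1.2535


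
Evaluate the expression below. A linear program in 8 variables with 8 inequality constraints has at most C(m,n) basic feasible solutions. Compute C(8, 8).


Each vertex corresponds to some choice of n active constraints out of m, so the number of vertices is at most C(m, n) = m! / (n!(m-n)!).
m = 8, n = 8
Numerator: 8 * 7 * 6 * 5 * 4 * 3 * 2 * 1
Denominator: 8! = 40320
C(8, 8) = 1


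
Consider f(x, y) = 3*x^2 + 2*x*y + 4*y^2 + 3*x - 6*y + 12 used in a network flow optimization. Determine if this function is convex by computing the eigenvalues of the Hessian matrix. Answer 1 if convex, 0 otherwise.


The Hessian of f(x,y) = 3*x^2 + 2*x*y + 4*y^2 + 3*x - 6*y + 12 is:
H = [[6, 2], [2, 8]]
Trace = 6 + 8 = 14
Determinant = 6*8 - (2)^2 = 44
Discriminant = (14)^2 - 4*44 = 20.0
Eigenvalues: lambda_1 = 4.7639, lambda_2 = 9.2361
The function is convex.

1


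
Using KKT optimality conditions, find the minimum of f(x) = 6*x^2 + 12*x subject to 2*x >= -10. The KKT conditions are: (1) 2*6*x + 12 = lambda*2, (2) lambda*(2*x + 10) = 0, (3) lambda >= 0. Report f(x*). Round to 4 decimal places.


Step 1: Try lambda = 0 (constraint inactive).
Stationarity: 2*6*x + 12 = 0
x* = -12/(2*6) = -1.0
Check constraint: 2*-1.0 = -2.0 >= -10 -- satisfied.
Step 2: Compute optimal value.
f(x*) = 6*(-1.0)^2 + 12*(-1.0) = -6.0


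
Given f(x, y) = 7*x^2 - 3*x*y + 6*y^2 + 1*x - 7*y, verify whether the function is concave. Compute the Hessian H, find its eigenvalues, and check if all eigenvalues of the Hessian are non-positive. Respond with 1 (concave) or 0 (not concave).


The Hessian of f(x,y) = 7*x^2 - 3*x*y + 6*y^2 + 1*x - 7*y is:
H = [[14, -3], [-3, 12]]
Trace = 14 + 12 = 26
Determinant = 14*12 - (-3)^2 = 159
Discriminant = (26)^2 - 4*159 = 40.0
Eigenvalues: lambda_1 = 9.8377, lambda_2 = 16.1623
The function is not concave.

0


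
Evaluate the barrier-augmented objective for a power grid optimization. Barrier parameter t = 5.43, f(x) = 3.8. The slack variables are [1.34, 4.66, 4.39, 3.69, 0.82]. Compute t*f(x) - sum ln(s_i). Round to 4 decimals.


Step 1: Compute log-barrier.
ln values: [0.2927, 1.539, 1.4793, 1.3056, -0.1985]
phi = -(0.2927 + 1.539 + 1.4793 + 1.3056 - 0.1985) = -4.4182
Step 2: Compute augmented objective.
t*f(x) = 5.43*3.8 = 20.634
Total = 20.634 - 4.4182 = 16.2158


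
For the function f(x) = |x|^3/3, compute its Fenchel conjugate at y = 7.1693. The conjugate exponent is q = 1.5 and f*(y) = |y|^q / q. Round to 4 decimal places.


The conjugate exponent q satisfies 1/p + 1/q = 1.
p = 3, so q = 3/(3 - 1) = 1.5
|y|^q = 7.1693^1.5 = 19.1962
f*(7.1693) = 19.1962 / 1.5 = 12.7975


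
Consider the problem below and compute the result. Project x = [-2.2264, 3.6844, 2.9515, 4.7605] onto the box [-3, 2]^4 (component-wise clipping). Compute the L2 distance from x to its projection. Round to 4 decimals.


Project each component onto [-3, 2].
clip(-2.2264) = -2.2264, clip(3.6844) = 2.0, clip(2.9515) = 2.0, clip(4.7605) = 2.0
Projection = [-2.2264, 2.0, 2.0, 2.0]
Squared diffs: [0.0, 2.8372, 0.9054, 7.6204]
Distance = sqrt(11.363) = 3.3709


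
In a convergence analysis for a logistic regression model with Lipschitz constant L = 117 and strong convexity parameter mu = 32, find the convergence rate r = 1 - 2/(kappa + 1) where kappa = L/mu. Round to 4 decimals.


Step 1: Compute the condition number.
kappa = L/mu = 117/32 = 3.6563
Step 2: Compute the convergence rate.
r = 1 - 2/(kappa + 1) = 1 - 2*mu/(L + mu) = (L - mu)/(L + mu) = 85/149 = 0.5705


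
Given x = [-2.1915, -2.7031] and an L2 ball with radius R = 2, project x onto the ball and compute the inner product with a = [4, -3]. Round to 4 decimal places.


Step 1: Compute ||x|| (intermediates to 6 decimals).
||x|| = sqrt((-2.1915)^2 + (-2.7031)^2) = 3.479859
Step 2: Project.
Since ||x|| > R, scale = R/||x|| = 2/3.479859 = 0.574736, proj(x) = scale * x
proj(x) = [-1.259534, -1.553569]
Step 3: Dot product.
a^T * proj(x) = 4*(-1.259534) - 3*(-1.553569) = -0.3774


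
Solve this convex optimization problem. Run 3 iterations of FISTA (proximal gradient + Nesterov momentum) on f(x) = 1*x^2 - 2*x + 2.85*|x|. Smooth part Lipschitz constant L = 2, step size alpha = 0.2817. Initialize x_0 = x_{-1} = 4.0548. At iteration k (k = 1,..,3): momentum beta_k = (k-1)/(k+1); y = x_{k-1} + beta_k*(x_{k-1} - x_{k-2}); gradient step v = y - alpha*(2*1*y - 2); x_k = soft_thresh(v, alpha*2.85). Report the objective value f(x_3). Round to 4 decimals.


FISTA on f(x) = 1*x^2 - 2*x + 2.85*|x|
L = 2, alpha = 0.2817
Iteration 1: beta = 0.0, y = 4.0548 + 0.0*(4.0548 - 4.0548) = 4.0548
  grad(y) = 6.1096, v = y - alpha*grad = 2.3337
  prox(v) = soft_thresh(2.3337, 0.8028) = 1.5309
Iteration 2: beta = 0.3333, y = 1.5309 + 0.3333*(1.5309 - 4.0548) = 0.6896
  grad(y) = -0.6209, v = y - alpha*grad = 0.8645
  prox(v) = soft_thresh(0.8645, 0.8028) = 0.0616
Iteration 3: beta = 0.5, y = 0.0616 + 0.5*(0.0616 - 1.5309) = -0.673
  grad(y) = -3.346, v = y - alpha*grad = 0.2696
  prox(v) = soft_thresh(0.2696, 0.8028) = 0.0
f(x_3) = 1*0.0^2 - 2*0.0 + 2.85*|0.0| = 0.0


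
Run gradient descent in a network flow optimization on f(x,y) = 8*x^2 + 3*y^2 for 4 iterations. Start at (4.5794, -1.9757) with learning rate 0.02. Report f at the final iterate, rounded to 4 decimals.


Gradient descent on f(x,y) = 8*x^2 + 3*y^2.
Starting point: (4.5794, -1.9757), alpha = 0.02
Step 1: grad_x = 2*8*4.5794 = 73.2704, grad_y = 2*3*-1.9757 = -11.8542
  x_1 = 4.5794 - 0.02*73.2704 = 3.114
  y_1 = -1.9757 - 0.02*-11.8542 = -1.7386
Step 2: grad_x = 2*8*3.114 = 49.8239, grad_y = 2*3*-1.7386 = -10.4317
  x_2 = 3.114 - 0.02*49.8239 = 2.1175
  y_2 = -1.7386 - 0.02*-10.4317 = -1.53
Step 3: grad_x = 2*8*2.1175 = 33.8802, grad_y = 2*3*-1.53 = -9.1799
  x_3 = 2.1175 - 0.02*33.8802 = 1.4399
  y_3 = -1.53 - 0.02*-9.1799 = -1.3464
Step 4: grad_x = 2*8*1.4399 = 23.0386, grad_y = 2*3*-1.3464 = -8.0783
  x_4 = 1.4399 - 0.02*23.0386 = 0.9791
  y_4 = -1.3464 - 0.02*-8.0783 = -1.1848
f(0.9791, -1.1848) = 8*0.9791^2 + 3*(-1.1848)^2 = 11.8811


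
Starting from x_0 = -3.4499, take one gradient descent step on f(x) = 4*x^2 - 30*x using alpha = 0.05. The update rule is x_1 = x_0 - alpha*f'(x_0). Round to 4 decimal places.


We compute the gradient at x_0 and apply the update.
f'(x) = 8*x - 30
f'(-3.4499) = 8*-3.4499 - 30 = -57.5992
x_1 = -3.4499 - 0.05*-57.5992 = -0.5699


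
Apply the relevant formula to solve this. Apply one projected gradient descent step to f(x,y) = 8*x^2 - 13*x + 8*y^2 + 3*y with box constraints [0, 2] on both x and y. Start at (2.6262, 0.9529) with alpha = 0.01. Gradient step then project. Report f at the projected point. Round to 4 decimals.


Step 1: Compute gradient at (2.6262, 0.9529).
grad_x = 2*8*2.6262 - 13 = 29.0192
grad_y = 2*8*0.9529 + 3 = 18.2464
Step 2: Gradient step.
x_raw = 2.6262 - 0.01*29.0192 = 2.336
y_raw = 0.9529 - 0.01*18.2464 = 0.7704
Step 3: Project onto [0, 2].
x_proj = clip(2.336) = 2.0
y_proj = clip(0.7704) = 0.7704
Step 4: Evaluate f.
f(2.0, 0.7704) = 13.0599


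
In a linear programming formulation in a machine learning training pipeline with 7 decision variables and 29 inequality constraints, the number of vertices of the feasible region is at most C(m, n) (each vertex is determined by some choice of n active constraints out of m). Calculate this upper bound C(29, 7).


Each vertex corresponds to some choice of n active constraints out of m, so the number of vertices is at most C(m, n) = m! / (n!(m-n)!).
m = 29, n = 7
Numerator: 29 * 28 * 27 * 26 * 25 * 24 * 23
Denominator: 7! = 5040
C(29, 7) = 1560780


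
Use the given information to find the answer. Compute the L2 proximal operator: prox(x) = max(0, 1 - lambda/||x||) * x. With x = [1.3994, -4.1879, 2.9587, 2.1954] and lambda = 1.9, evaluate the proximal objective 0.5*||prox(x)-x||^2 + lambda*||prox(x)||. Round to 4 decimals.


Step 1: Compute ||x||.
||x|| = 5.7507
Step 2: Compute scaling factor.
scale = max(0, 1 - 1.9/5.7507) = 0.6696
Step 3: prox(x) = [0.937, -2.8042, 1.9812, 1.4701]
||prox(x)|| = 3.8507
Step 4: Proximal objective.
0.5*||prox-x||^2 = 1.805
lambda*||prox|| = 7.3163
Total = 9.1213


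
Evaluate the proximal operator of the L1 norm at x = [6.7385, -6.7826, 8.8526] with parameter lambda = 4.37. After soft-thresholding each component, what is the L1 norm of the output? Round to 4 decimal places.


Soft-thresholding with lambda = 4.37:
prox(6.7385) = sign(6.7385)*max(|6.7385| - 4.37, 0) = 2.3685
prox(-6.7826) = sign(-6.7826)*max(|-6.7826| - 4.37, 0) = -2.4126
prox(8.8526) = sign(8.8526)*max(|8.8526| - 4.37, 0) = 4.4826
prox(x) = [2.3685, -2.4126, 4.4826]
||prox(x)||_1 = 2.3685 + 2.4126 + 4.4826 = 9.2637


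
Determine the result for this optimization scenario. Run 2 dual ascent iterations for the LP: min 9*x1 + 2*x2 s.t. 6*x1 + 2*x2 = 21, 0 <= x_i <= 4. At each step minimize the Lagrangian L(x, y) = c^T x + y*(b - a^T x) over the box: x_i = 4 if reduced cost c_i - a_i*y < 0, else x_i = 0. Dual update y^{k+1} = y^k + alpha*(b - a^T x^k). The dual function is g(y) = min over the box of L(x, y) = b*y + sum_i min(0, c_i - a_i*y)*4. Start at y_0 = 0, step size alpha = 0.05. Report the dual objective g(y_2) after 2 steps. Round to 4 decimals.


Dual ascent for LP: min 9*x1 + 2*x2, 6*x1 + 2*x2 = 21, 0 <= x_i <= 4
Step 1: y^k = 0.0, reduced costs: (9.0, 2.0)
  x^k = (0.0, 0.0), subgradient = b - a^T x = 21.0
  y^{k+1} = 0.0 + 0.05*21.0 = 1.05
Step 2: y^k = 1.05, reduced costs: (2.7, -0.1)
  x^k = (0.0, 4.0), subgradient = b - a^T x = 13.0
  y^{k+1} = 1.05 + 0.05*13.0 = 1.7
Dual objective at y_2 = 1.7: reduced costs (-1.2, -1.4), box minimizer x = (4.0, 4.0)
g(y_2) = b*y + (c1 - a1*y)*x1 + (c2 - a2*y)*x2 = 21*1.7 + (-1.2)*4.0 + (-1.4)*4.0 = 35.7 - 4.8 - 5.6 = 25.3


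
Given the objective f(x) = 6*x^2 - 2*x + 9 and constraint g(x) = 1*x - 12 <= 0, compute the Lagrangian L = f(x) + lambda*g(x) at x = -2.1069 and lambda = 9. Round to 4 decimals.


Step 1: Evaluate f(x).
f(-2.1069) = 6*(-2.1069)^2 - 2*(-2.1069) + 9 = 39.848
Step 2: Evaluate g(x).
g(-2.1069) = 1*-2.1069 - 12 = -14.1069
Step 3: Compute Lagrangian.
L = 39.848 + 9*-14.1069 = -87.1141


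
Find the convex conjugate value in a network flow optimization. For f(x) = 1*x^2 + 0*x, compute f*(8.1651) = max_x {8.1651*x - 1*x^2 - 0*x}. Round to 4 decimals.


f*(y) = sup_x {y*x - a*x^2 - b*x} = sup_x {(y-b)*x - a*x^2}
FOC: (y - b) - 2a*x = 0 => x* = (y - b)/(2a)
x* = (8.1651 - 0)/(2*1) = 4.0826
f*(8.1651) = (y-b)^2/(4a) = (8.1651 - 0)^2/(4*1)
= 66.6689/4 = 16.6672


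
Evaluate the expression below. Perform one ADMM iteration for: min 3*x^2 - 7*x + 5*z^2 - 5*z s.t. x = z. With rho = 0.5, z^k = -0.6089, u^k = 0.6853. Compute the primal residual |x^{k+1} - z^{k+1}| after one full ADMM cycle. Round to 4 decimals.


ADMM iteration with rho = 0.5, z^k = -0.6089, u^k = 0.6853
Step 1: x-update.
Minimize 3*x^2 - 7*x + (0.5/2)*(x + 0.6089 + 0.6853)^2
FOC: (2*3 + 0.5)*x = 7 + 0.5*(-0.6089 - 0.6853)
x^{k+1} = 0.9774
Step 2: z-update.
Minimize 5*z^2 - 5*z + (0.5/2)*(0.9774 - z + 0.6853)^2
FOC: (2*5 + 0.5)*z = 5 + 0.5*(0.9774 + 0.6853)
z^{k+1} = 0.5554
Step 3: u-update.
u^{k+1} = 0.6853 + 0.9774 - 0.5554 = 1.1073
Step 4: Primal residual = |0.9774 - 0.5554| = 0.422


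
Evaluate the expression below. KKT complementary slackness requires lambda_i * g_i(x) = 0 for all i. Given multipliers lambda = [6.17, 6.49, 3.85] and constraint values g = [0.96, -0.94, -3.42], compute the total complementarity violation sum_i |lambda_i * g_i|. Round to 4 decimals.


KKT complementary slackness check:
lambda_1 * g_1 = 6.17 * 0.96 = 5.9232
lambda_2 * g_2 = 6.49 * -0.94 = -6.1006
lambda_3 * g_3 = 3.85 * -3.42 = -13.167
Total violation = 5.9232 + 6.1006 + 13.167 = 25.1908


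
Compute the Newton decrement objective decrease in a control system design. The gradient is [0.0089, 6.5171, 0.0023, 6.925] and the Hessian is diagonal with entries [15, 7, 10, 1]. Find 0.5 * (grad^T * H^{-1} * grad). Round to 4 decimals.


Step 1: H is diagonal, so H^(-1) * g = [0.0006, 0.931, 0.0002, 6.925].
Step 2: g^T H^(-1) g = sum_i g_i^2 / H_ii
  = (0.0089)^2/15 + (6.5171)^2/7 + (0.0023)^2/10 + (6.925)^2/1
  = 0.0 + 6.0675 + 0.0 + 47.9556 = 54.0231
Step 3: Objective decrease = 0.5 * g^T H^(-1) g = 27.0116


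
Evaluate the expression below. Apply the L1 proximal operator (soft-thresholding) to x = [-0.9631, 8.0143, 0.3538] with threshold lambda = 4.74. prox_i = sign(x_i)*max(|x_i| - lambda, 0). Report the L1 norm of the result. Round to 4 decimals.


Soft-thresholding with lambda = 4.74:
prox(-0.9631) = sign(-0.9631)*max(|-0.9631| - 4.74, 0) = 0.0
prox(8.0143) = sign(8.0143)*max(|8.0143| - 4.74, 0) = 3.2743
prox(0.3538) = sign(0.3538)*max(|0.3538| - 4.74, 0) = 0.0
prox(x) = [0.0, 3.2743, 0.0]
||prox(x)||_1 = 0.0 + 3.2743 + 0.0 = 3.2743


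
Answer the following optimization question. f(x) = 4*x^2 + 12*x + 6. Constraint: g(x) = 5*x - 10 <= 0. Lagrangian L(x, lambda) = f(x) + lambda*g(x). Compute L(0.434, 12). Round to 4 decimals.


Step 1: Evaluate f(x).
f(0.434) = 4*0.434^2 + 12*0.434 + 6 = 11.9614
Step 2: Evaluate g(x).
g(0.434) = 5*0.434 - 10 = -7.83
Step 3: Compute Lagrangian.
L = 11.9614 + 12*-7.83 = -81.9986


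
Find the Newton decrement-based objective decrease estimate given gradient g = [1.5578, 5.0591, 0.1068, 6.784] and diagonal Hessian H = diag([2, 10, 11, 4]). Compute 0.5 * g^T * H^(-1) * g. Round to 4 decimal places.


Step 1: H is diagonal, so H^(-1) * g = [0.7789, 0.5059, 0.0097, 1.696].
Step 2: g^T H^(-1) g = sum_i g_i^2 / H_ii
  = (1.5578)^2/2 + (5.0591)^2/10 + (0.1068)^2/11 + (6.784)^2/4
  = 1.2134 + 2.5594 + 0.001 + 11.5057 = 15.2795
Step 3: Objective decrease = 0.5 * g^T H^(-1) g = 7.6398


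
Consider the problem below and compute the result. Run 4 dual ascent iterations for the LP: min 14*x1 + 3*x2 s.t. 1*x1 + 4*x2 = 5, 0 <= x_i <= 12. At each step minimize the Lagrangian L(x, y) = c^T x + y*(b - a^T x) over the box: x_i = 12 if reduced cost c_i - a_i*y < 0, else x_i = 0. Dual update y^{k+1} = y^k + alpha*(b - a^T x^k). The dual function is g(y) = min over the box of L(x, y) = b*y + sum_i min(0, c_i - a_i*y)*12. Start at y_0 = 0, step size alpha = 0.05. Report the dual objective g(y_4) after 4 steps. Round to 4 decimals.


Dual ascent for LP: min 14*x1 + 3*x2, 1*x1 + 4*x2 = 5, 0 <= x_i <= 12
Step 1: y^k = 0.0, reduced costs: (14.0, 3.0)
  x^k = (0.0, 0.0), subgradient = b - a^T x = 5.0
  y^{k+1} = 0.0 + 0.05*5.0 = 0.25
Step 2: y^k = 0.25, reduced costs: (13.75, 2.0)
  x^k = (0.0, 0.0), subgradient = b - a^T x = 5.0
  y^{k+1} = 0.25 + 0.05*5.0 = 0.5
Step 3: y^k = 0.5, reduced costs: (13.5, 1.0)
  x^k = (0.0, 0.0), subgradient = b - a^T x = 5.0
  y^{k+1} = 0.5 + 0.05*5.0 = 0.75
Step 4: y^k = 0.75, reduced costs: (13.25, 0.0)
  x^k = (0.0, 0.0), subgradient = b - a^T x = 5.0
  y^{k+1} = 0.75 + 0.05*5.0 = 1.0
Dual objective at y_4 = 1.0: reduced costs (13.0, -1.0), box minimizer x = (0.0, 12.0)
g(y_4) = b*y + (c1 - a1*y)*x1 + (c2 - a2*y)*x2 = 5*1.0 + 13.0*0.0 + (-1.0)*12.0 = 5.0 + 0.0 - 12.0 = -7.0


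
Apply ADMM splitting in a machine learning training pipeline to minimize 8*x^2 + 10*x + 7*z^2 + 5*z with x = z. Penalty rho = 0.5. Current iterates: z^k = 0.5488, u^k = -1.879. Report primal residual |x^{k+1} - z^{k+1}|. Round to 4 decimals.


ADMM iteration with rho = 0.5, z^k = 0.5488, u^k = -1.879
Step 1: x-update.
Minimize 8*x^2 + 10*x + (0.5/2)*(x - 0.5488 - 1.879)^2
FOC: (2*8 + 0.5)*x = -10 + 0.5*(0.5488 + 1.879)
x^{k+1} = -0.5325
Step 2: z-update.
Minimize 7*z^2 + 5*z + (0.5/2)*(-0.5325 - z - 1.879)^2
FOC: (2*7 + 0.5)*z = -5 + 0.5*(-0.5325 - 1.879)
z^{k+1} = -0.428
Step 3: u-update.
u^{k+1} = -1.879 - 0.5325 + 0.428 = -1.9835
Step 4: Primal residual = |-0.5325 + 0.428| = 0.1045


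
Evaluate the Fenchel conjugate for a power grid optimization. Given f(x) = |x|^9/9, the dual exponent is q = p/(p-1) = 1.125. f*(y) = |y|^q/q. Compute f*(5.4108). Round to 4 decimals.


The conjugate exponent q satisfies 1/p + 1/q = 1.
p = 9, so q = 9/(9 - 1) = 1.125
|y|^q = 5.4108^1.125 = 6.6822
f*(5.4108) = 6.6822 / 1.125 = 5.9397


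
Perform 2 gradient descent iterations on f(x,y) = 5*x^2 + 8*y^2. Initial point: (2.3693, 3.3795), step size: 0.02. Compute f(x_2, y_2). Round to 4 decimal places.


Gradient descent on f(x,y) = 5*x^2 + 8*y^2.
Starting point: (2.3693, 3.3795), alpha = 0.02
Step 1: grad_x = 2*5*2.3693 = 23.693, grad_y = 2*8*3.3795 = 54.072
  x_1 = 2.3693 - 0.02*23.693 = 1.8954
  y_1 = 3.3795 - 0.02*54.072 = 2.2981
Step 2: grad_x = 2*5*1.8954 = 18.9544, grad_y = 2*8*2.2981 = 36.769
  x_2 = 1.8954 - 0.02*18.9544 = 1.5164
  y_2 = 2.2981 - 0.02*36.769 = 1.5627
f(1.5164, 1.5627) = 5*1.5164^2 + 8*1.5627^2 = 31.0324


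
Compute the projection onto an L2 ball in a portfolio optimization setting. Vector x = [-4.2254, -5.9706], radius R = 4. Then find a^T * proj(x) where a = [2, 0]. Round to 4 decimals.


Step 1: Compute ||x|| (intermediates to 6 decimals).
||x|| = sqrt((-4.2254)^2 + (-5.9706)^2) = 7.314511
Step 2: Project.
Since ||x|| > R, scale = R/||x|| = 4/7.314511 = 0.546858, proj(x) = scale * x
proj(x) = [-2.310694, -3.26507]
Step 3: Dot product.
a^T * proj(x) = 2*(-2.310694) + 0*(-3.26507) = -4.6214


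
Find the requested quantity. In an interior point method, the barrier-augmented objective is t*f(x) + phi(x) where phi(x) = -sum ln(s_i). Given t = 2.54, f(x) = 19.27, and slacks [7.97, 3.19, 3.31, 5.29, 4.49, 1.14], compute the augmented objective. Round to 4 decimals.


Step 1: Compute log-barrier.
ln values: [2.0757, 1.16, 1.1969, 1.6658, 1.5019, 0.131]
phi = -(2.0757 + 1.16 + 1.1969 + 1.6658 + 1.5019 + 0.131) = -7.7314
Step 2: Compute augmented objective.
t*f(x) = 2.54*19.27 = 48.9458
Total = 48.9458 - 7.7314 = 41.2144


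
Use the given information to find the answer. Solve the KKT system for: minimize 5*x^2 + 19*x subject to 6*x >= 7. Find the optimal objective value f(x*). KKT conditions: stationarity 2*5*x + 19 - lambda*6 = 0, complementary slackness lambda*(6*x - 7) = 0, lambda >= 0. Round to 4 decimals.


Step 1: Try lambda = 0 (constraint inactive).
x_unc = -19/(2*5) = -1.9
Check: 6*-1.9 = -11.4 < 7 -- violated!
Step 2: Constraint must be active: 6*x = 7
x* = 7/6 = 1.1667 (rounded; the exact value 7/6 is used below)
lambda = (2*5*(7/6) + 19)/6 = 5.1111
Step 3: Compute optimal value.
f(x*) = 5*(7/6)^2 + 19*(7/6) = 28.9722


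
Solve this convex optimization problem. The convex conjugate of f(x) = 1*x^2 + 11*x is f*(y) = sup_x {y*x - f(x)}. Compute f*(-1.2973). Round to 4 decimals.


f*(y) = sup_x {y*x - a*x^2 - b*x} = sup_x {(y-b)*x - a*x^2}
FOC: (y - b) - 2a*x = 0 => x* = (y - b)/(2a)
x* = (-1.2973 - 11)/(2*1) = -6.1487
f*(-1.2973) = (y-b)^2/(4a) = (-1.2973 - 11)^2/(4*1)
= 151.2236/4 = 37.8059


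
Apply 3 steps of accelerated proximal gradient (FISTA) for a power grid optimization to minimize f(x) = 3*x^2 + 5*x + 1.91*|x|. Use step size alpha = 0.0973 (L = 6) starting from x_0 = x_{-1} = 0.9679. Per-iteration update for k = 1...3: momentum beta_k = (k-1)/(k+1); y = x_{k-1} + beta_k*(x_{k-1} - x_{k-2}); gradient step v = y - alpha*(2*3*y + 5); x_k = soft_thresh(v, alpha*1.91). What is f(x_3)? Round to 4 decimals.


FISTA on f(x) = 3*x^2 + 5*x + 1.91*|x|
L = 6, alpha = 0.0973
Iteration 1: beta = 0.0, y = 0.9679 + 0.0*(0.9679 - 0.9679) = 0.9679
  grad(y) = 10.8074, v = y - alpha*grad = -0.0837
  prox(v) = soft_thresh(-0.0837, 0.1858) = 0.0
Iteration 2: beta = 0.3333, y = 0.0 + 0.3333*(0.0 - 0.9679) = -0.3226
  grad(y) = 3.0642, v = y - alpha*grad = -0.6208
  prox(v) = soft_thresh(-0.6208, 0.1858) = -0.4349
Iteration 3: beta = 0.5, y = -0.4349 + 0.5*(-0.4349 - 0.0) = -0.6524
  grad(y) = 1.0856, v = y - alpha*grad = -0.758
  prox(v) = soft_thresh(-0.758, 0.1858) = -0.5722
f(x_3) = 3*(-0.5722)^2 + 5*(-0.5722) + 1.91*|-0.5722| = -0.7859


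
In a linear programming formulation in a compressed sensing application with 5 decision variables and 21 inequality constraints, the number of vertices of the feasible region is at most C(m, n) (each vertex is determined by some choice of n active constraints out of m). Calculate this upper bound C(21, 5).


Each vertex corresponds to some choice of n active constraints out of m, so the number of vertices is at most C(m, n) = m! / (n!(m-n)!).
m = 21, n = 5
Numerator: 21 * 20 * 19 * 18 * 17
Denominator: 5! = 120
C(21, 5) = 20349


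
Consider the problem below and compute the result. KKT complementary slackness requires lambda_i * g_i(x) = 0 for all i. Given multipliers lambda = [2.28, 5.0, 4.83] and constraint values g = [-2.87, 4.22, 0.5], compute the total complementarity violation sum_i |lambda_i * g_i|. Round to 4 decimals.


KKT complementary slackness check:
lambda_1 * g_1 = 2.28 * -2.87 = -6.5436
lambda_2 * g_2 = 5.0 * 4.22 = 21.1
lambda_3 * g_3 = 4.83 * 0.5 = 2.415
Total violation = 6.5436 + 21.1 + 2.415 = 30.0586


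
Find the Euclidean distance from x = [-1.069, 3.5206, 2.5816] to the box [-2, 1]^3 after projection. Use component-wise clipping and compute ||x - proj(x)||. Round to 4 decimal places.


Project each component onto [-2, 1].
clip(-1.069) = -1.069, clip(3.5206) = 1.0, clip(2.5816) = 1.0
Projection = [-1.069, 1.0, 1.0]
Squared diffs: [0.0, 6.3534, 2.5015]
Distance = sqrt(8.8549) = 2.9757


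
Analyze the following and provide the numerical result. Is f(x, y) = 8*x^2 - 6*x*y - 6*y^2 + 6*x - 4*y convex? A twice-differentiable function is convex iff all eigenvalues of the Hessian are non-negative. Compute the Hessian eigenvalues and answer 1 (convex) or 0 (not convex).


The Hessian of f(x,y) = 8*x^2 - 6*x*y - 6*y^2 + 6*x - 4*y is:
H = [[16, -6], [-6, -12]]
Trace = 16 - 12 = 4
Determinant = 16*-12 - (-6)^2 = -228
Discriminant = (4)^2 - 4*-228 = 928.0
Eigenvalues: lambda_1 = -13.2315, lambda_2 = 17.2315
The function is not convex.

0


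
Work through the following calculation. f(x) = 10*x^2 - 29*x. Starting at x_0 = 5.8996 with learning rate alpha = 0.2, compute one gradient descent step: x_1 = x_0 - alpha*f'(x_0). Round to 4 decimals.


We compute the gradient at x_0 and apply the update.
f'(x) = 20*x - 29
f'(5.8996) = 20*5.8996 - 29 = 88.992
x_1 = 5.8996 - 0.2*88.992 = -11.8988


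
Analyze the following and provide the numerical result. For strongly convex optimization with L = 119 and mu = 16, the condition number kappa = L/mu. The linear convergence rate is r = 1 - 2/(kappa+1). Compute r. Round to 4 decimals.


Step 1: Compute the condition number.
kappa = L/mu = 119/16 = 7.4375
Step 2: Compute the convergence rate.
r = 1 - 2/(kappa + 1) = 1 - 2*mu/(L + mu) = (L - mu)/(L + mu) = 103/135 = 0.763


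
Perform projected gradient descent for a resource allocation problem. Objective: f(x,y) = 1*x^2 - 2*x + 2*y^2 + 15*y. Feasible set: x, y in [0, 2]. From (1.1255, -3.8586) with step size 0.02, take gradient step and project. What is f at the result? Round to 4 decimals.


Step 1: Compute gradient at (1.1255, -3.8586).
grad_x = 2*1*1.1255 - 2 = 0.251
grad_y = 2*2*-3.8586 + 15 = -0.4344
Step 2: Gradient step.
x_raw = 1.1255 - 0.02*0.251 = 1.1205
y_raw = -3.8586 - 0.02*-0.4344 = -3.8499
Step 3: Project onto [0, 2].
x_proj = clip(1.1205) = 1.1205
y_proj = clip(-3.8499) = 0.0
Step 4: Evaluate f.
f(1.1205, 0.0) = -0.9855


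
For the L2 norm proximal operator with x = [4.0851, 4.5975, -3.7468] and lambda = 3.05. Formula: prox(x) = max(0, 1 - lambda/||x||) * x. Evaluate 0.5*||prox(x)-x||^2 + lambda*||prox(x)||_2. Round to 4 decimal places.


Step 1: Compute ||x||.
||x|| = 7.2016
Step 2: Compute scaling factor.
scale = max(0, 1 - 3.05/7.2016) = 0.5765
Step 3: prox(x) = [2.355, 2.6504, -2.16]
||prox(x)|| = 4.1516
Step 4: Proximal objective.
0.5*||prox-x||^2 = 4.6513
lambda*||prox|| = 12.6624
Total = 17.3137


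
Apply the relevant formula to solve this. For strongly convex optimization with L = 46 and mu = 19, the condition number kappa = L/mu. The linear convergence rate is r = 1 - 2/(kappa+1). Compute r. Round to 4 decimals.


Step 1: Compute the condition number.
kappa = L/mu = 46/19 = 2.4211
Step 2: Compute the convergence rate.
r = 1 - 2/(kappa + 1) = 1 - 2*mu/(L + mu) = (L - mu)/(L + mu) = 27/65 = 0.4154


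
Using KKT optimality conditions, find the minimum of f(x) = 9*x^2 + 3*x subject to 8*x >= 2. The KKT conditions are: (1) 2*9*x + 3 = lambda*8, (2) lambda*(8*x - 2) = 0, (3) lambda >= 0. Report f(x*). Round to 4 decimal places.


Step 1: Try lambda = 0 (constraint inactive).
x_unc = -3/(2*9) = -0.1667
Check: 8*-0.1667 = -1.3336 < 2 -- violated!
Step 2: Constraint must be active: 8*x = 2
x* = 2/8 = 0.25
lambda = (2*9*0.25 + 3)/8 = 0.9375
Step 3: Compute optimal value.
f(x*) = 9*0.25^2 + 3*0.25 = 1.3125


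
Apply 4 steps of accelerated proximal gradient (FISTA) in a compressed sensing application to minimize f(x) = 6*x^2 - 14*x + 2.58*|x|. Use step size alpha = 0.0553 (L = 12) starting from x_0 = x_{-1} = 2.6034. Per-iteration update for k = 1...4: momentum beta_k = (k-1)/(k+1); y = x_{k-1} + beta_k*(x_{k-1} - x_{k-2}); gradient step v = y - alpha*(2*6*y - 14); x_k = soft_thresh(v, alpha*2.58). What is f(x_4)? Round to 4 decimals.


FISTA on f(x) = 6*x^2 - 14*x + 2.58*|x|
L = 12, alpha = 0.0553
Iteration 1: beta = 0.0, y = 2.6034 + 0.0*(2.6034 - 2.6034) = 2.6034
  grad(y) = 17.2408, v = y - alpha*grad = 1.65
  prox(v) = soft_thresh(1.65, 0.1427) = 1.5073
Iteration 2: beta = 0.3333, y = 1.5073 + 0.3333*(1.5073 - 2.6034) = 1.1419
  grad(y) = -0.2966, v = y - alpha*grad = 1.1584
  prox(v) = soft_thresh(1.1584, 0.1427) = 1.0157
Iteration 3: beta = 0.5, y = 1.0157 + 0.5*(1.0157 - 1.5073) = 0.7699
  grad(y) = -4.7617, v = y - alpha*grad = 1.0332
  prox(v) = soft_thresh(1.0332, 0.1427) = 0.8905
Iteration 4: beta = 0.6, y = 0.8905 + 0.6*(0.8905 - 1.0157) = 0.8154
  grad(y) = -4.2151, v = y - alpha*grad = 1.0485
  prox(v) = soft_thresh(1.0485, 0.1427) = 0.9058
f(x_4) = 6*0.9058^2 - 14*0.9058 + 2.58*|0.9058| = -5.4214


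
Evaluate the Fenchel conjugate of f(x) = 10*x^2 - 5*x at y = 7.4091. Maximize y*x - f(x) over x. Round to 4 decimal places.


f*(y) = sup_x {y*x - a*x^2 - b*x} = sup_x {(y-b)*x - a*x^2}
FOC: (y - b) - 2a*x = 0 => x* = (y - b)/(2a)
x* = (7.4091 + 5)/(2*10) = 0.6205
f*(7.4091) = (y-b)^2/(4a) = (7.4091 + 5)^2/(4*10)
= 153.9858/40 = 3.8496


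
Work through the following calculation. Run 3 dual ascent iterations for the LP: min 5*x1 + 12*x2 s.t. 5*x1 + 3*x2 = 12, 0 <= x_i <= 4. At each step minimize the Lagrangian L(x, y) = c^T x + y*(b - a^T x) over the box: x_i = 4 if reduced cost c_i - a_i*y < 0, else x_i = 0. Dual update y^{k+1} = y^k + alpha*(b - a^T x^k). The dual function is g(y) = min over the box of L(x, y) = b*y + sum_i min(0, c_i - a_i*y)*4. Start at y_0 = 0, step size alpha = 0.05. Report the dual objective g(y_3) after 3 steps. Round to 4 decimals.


Dual ascent for LP: min 5*x1 + 12*x2, 5*x1 + 3*x2 = 12, 0 <= x_i <= 4
Step 1: y^k = 0.0, reduced costs: (5.0, 12.0)
  x^k = (0.0, 0.0), subgradient = b - a^T x = 12.0
  y^{k+1} = 0.0 + 0.05*12.0 = 0.6
Step 2: y^k = 0.6, reduced costs: (2.0, 10.2)
  x^k = (0.0, 0.0), subgradient = b - a^T x = 12.0
  y^{k+1} = 0.6 + 0.05*12.0 = 1.2
Step 3: y^k = 1.2, reduced costs: (-1.0, 8.4)
  x^k = (4.0, 0.0), subgradient = b - a^T x = -8.0
  y^{k+1} = 1.2 + 0.05*-8.0 = 0.8
Dual objective at y_3 = 0.8: reduced costs (1.0, 9.6), box minimizer x = (0.0, 0.0)
g(y_3) = b*y + (c1 - a1*y)*x1 + (c2 - a2*y)*x2 = 12*0.8 + 1.0*0.0 + 9.6*0.0 = 9.6 + 0.0 + 0.0 = 9.6


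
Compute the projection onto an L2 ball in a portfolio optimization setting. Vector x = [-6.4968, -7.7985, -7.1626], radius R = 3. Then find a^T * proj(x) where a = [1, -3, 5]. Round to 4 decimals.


Step 1: Compute ||x|| (intermediates to 6 decimals).
||x|| = sqrt((-6.4968)^2 + (-7.7985)^2 + (-7.1626)^2) = 12.422876
Step 2: Project.
Since ||x|| > R, scale = R/||x|| = 3/12.422876 = 0.24149, proj(x) = scale * x
proj(x) = [-1.568912, -1.88326, -1.729696]
Step 3: Dot product.
a^T * proj(x) = 1*(-1.568912) - 3*(-1.88326) + 5*(-1.729696) = -4.5676


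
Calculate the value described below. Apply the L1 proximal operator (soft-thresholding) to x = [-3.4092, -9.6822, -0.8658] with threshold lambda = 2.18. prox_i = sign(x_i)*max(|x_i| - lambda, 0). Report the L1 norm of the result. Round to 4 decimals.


Soft-thresholding with lambda = 2.18:
prox(-3.4092) = sign(-3.4092)*max(|-3.4092| - 2.18, 0) = -1.2292
prox(-9.6822) = sign(-9.6822)*max(|-9.6822| - 2.18, 0) = -7.5022
prox(-0.8658) = sign(-0.8658)*max(|-0.8658| - 2.18, 0) = 0.0
prox(x) = [-1.2292, -7.5022, 0.0]
||prox(x)||_1 = 1.2292 + 7.5022 + 0.0 = 8.7314


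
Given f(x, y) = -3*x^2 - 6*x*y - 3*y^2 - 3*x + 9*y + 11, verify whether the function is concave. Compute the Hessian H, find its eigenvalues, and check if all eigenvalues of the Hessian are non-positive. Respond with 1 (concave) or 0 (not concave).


The Hessian of f(x,y) = -3*x^2 - 6*x*y - 3*y^2 - 3*x + 9*y + 11 is:
H = [[-6, -6], [-6, -6]]
Trace = -6 - 6 = -12
Determinant = -6*-6 - (-6)^2 = 0
Discriminant = (-12)^2 - 4*0 = 144.0
Eigenvalues: lambda_1 = -12.0, lambda_2 = 0.0
The function is concave.

1


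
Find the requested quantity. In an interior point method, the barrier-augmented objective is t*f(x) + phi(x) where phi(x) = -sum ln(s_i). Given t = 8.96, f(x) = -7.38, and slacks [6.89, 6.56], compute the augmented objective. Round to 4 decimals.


Step 1: Compute log-barrier.
ln values: [1.9301, 1.881]
phi = -(1.9301 + 1.881) = -3.8111
Step 2: Compute augmented objective.
t*f(x) = 8.96*-7.38 = -66.1248
Total = -66.1248 - 3.8111 = -69.9359


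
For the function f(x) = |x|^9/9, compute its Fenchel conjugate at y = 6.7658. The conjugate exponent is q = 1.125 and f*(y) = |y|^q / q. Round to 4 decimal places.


The conjugate exponent q satisfies 1/p + 1/q = 1.
p = 9, so q = 9/(9 - 1) = 1.125
|y|^q = 6.7658^1.125 = 8.5923
f*(6.7658) = 8.5923 / 1.125 = 7.6376


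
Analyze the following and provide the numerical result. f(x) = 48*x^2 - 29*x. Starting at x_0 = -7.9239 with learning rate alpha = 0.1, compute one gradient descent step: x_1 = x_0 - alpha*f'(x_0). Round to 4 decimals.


We compute the gradient at x_0 and apply the update.
f'(x) = 96*x - 29
f'(-7.9239) = 96*-7.9239 - 29 = -789.6944
x_1 = -7.9239 - 0.1*-789.6944 = 71.0455


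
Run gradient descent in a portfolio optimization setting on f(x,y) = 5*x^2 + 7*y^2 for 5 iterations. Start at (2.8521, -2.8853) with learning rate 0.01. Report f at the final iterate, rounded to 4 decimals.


Gradient descent on f(x,y) = 5*x^2 + 7*y^2.
Starting point: (2.8521, -2.8853), alpha = 0.01
Step 1: grad_x = 2*5*2.8521 = 28.521, grad_y = 2*7*-2.8853 = -40.3942
  x_1 = 2.8521 - 0.01*28.521 = 2.5669
  y_1 = -2.8853 - 0.01*-40.3942 = -2.4814
Step 2: grad_x = 2*5*2.5669 = 25.6689, grad_y = 2*7*-2.4814 = -34.739
  x_2 = 2.5669 - 0.01*25.6689 = 2.3102
  y_2 = -2.4814 - 0.01*-34.739 = -2.134
Step 3: grad_x = 2*5*2.3102 = 23.102, grad_y = 2*7*-2.134 = -29.8756
  x_3 = 2.3102 - 0.01*23.102 = 2.0792
  y_3 = -2.134 - 0.01*-29.8756 = -1.8352
Step 4: grad_x = 2*5*2.0792 = 20.7918, grad_y = 2*7*-1.8352 = -25.693
  x_4 = 2.0792 - 0.01*20.7918 = 1.8713
  y_4 = -1.8352 - 0.01*-25.693 = -1.5783
Step 5: grad_x = 2*5*1.8713 = 18.7126, grad_y = 2*7*-1.5783 = -22.096
  x_5 = 1.8713 - 0.01*18.7126 = 1.6841
  y_5 = -1.5783 - 0.01*-22.096 = -1.3573
f(1.6841, -1.3573) = 5*1.6841^2 + 7*(-1.3573)^2 = 27.0779


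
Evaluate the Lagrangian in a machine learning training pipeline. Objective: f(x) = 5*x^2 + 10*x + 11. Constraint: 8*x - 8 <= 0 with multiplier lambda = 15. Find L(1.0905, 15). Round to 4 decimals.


Step 1: Evaluate f(x).
f(1.0905) = 5*1.0905^2 + 10*1.0905 + 11 = 27.851
Step 2: Evaluate g(x).
g(1.0905) = 8*1.0905 - 8 = 0.724
Step 3: Compute Lagrangian.
L = 27.851 + 15*0.724 = 38.711


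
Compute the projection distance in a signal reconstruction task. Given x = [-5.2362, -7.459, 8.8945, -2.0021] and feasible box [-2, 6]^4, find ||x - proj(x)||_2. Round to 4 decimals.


Project each component onto [-2, 6].
clip(-5.2362) = -2.0, clip(-7.459) = -2.0, clip(8.8945) = 6.0, clip(-2.0021) = -2.0
Projection = [-2.0, -2.0, 6.0, -2.0]
Squared diffs: [10.473, 29.8007, 8.3781, 0.0]
Distance = sqrt(48.6518) = 6.9751


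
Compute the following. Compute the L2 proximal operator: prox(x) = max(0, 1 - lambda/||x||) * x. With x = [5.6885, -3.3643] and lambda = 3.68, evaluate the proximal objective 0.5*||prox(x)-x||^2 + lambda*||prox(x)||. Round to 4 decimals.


Step 1: Compute ||x||.
||x|| = 6.6089
Step 2: Compute scaling factor.
scale = max(0, 1 - 3.68/6.6089) = 0.4432
Step 3: prox(x) = [2.521, -1.491]
||prox(x)|| = 2.9289
Step 4: Proximal objective.
0.5*||prox-x||^2 = 6.7712
lambda*||prox|| = 10.7784
Total = 17.5495


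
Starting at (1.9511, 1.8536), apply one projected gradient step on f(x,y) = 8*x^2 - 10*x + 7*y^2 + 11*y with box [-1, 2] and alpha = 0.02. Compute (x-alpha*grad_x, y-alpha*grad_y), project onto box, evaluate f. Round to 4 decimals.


Step 1: Compute gradient at (1.9511, 1.8536).
grad_x = 2*8*1.9511 - 10 = 21.2176
grad_y = 2*7*1.8536 + 11 = 36.9504
Step 2: Gradient step.
x_raw = 1.9511 - 0.02*21.2176 = 1.5267
y_raw = 1.8536 - 0.02*36.9504 = 1.1146
Step 3: Project onto [-1, 2].
x_proj = clip(1.5267) = 1.5267
y_proj = clip(1.1146) = 1.1146
Step 4: Evaluate f.
f(1.5267, 1.1146) = 24.3369


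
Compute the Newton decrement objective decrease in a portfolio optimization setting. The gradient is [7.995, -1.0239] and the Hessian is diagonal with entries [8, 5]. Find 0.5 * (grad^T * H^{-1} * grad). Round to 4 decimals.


Step 1: H is diagonal, so H^(-1) * g = [0.9994, -0.2048].
Step 2: g^T H^(-1) g = sum_i g_i^2 / H_ii
  = (7.995)^2/8 + (-1.0239)^2/5
  = 7.99 + 0.2097 = 8.1997
Step 3: Objective decrease = 0.5 * g^T H^(-1) g = 4.0998


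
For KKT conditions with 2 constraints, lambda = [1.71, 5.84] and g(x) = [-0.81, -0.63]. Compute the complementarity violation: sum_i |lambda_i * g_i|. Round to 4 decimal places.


KKT complementary slackness check:
lambda_1 * g_1 = 1.71 * -0.81 = -1.3851
lambda_2 * g_2 = 5.84 * -0.63 = -3.6792
Total violation = 1.3851 + 3.6792 = 5.0643


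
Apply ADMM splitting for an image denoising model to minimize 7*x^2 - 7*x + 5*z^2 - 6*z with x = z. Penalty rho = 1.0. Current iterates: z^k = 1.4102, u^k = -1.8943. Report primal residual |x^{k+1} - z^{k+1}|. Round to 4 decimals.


ADMM iteration with rho = 1.0, z^k = 1.4102, u^k = -1.8943
Step 1: x-update.
Minimize 7*x^2 - 7*x + (1.0/2)*(x - 1.4102 - 1.8943)^2
FOC: (2*7 + 1.0)*x = 7 + 1.0*(1.4102 + 1.8943)
x^{k+1} = 0.687
Step 2: z-update.
Minimize 5*z^2 - 6*z + (1.0/2)*(0.687 - z - 1.8943)^2
FOC: (2*5 + 1.0)*z = 6 + 1.0*(0.687 - 1.8943)
z^{k+1} = 0.4357
Step 3: u-update.
u^{k+1} = -1.8943 + 0.687 - 0.4357 = -1.643
Step 4: Primal residual = |0.687 - 0.4357| = 0.2513


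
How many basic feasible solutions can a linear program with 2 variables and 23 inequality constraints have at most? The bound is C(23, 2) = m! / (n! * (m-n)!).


Each vertex corresponds to some choice of n active constraints out of m, so the number of vertices is at most C(m, n) = m! / (n!(m-n)!).
m = 23, n = 2
Numerator: 23 * 22
Denominator: 2! = 2
C(23, 2) = 253


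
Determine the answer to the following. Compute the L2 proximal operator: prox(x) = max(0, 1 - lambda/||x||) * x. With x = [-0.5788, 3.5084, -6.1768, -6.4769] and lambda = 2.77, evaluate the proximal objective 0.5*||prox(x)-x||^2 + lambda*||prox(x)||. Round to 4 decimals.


Step 1: Compute ||x||.
||x|| = 9.6305
Step 2: Compute scaling factor.
scale = max(0, 1 - 2.77/9.6305) = 0.7124
Step 3: prox(x) = [-0.4123, 2.4993, -4.4002, -4.614]
||prox(x)|| = 6.8605
Step 4: Proximal objective.
0.5*||prox-x||^2 = 3.8365
lambda*||prox|| = 19.0036
Total = 22.8401


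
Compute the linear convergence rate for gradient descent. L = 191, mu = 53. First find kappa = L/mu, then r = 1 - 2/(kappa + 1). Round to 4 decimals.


Step 1: Compute the condition number.
kappa = L/mu = 191/53 = 3.6038
Step 2: Compute the convergence rate.
r = 1 - 2/(kappa + 1) = 1 - 2*mu/(L + mu) = (L - mu)/(L + mu) = 138/244 = 0.5656


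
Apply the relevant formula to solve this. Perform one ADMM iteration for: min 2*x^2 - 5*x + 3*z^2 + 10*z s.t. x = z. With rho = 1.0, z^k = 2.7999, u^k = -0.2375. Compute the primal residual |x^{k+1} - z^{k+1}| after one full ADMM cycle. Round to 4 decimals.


ADMM iteration with rho = 1.0, z^k = 2.7999, u^k = -0.2375
Step 1: x-update.
Minimize 2*x^2 - 5*x + (1.0/2)*(x - 2.7999 - 0.2375)^2
FOC: (2*2 + 1.0)*x = 5 + 1.0*(2.7999 + 0.2375)
x^{k+1} = 1.6075
Step 2: z-update.
Minimize 3*z^2 + 10*z + (1.0/2)*(1.6075 - z - 0.2375)^2
FOC: (2*3 + 1.0)*z = -10 + 1.0*(1.6075 - 0.2375)
z^{k+1} = -1.2329
Step 3: u-update.
u^{k+1} = -0.2375 + 1.6075 + 1.2329 = 2.6028
Step 4: Primal residual = |1.6075 + 1.2329| = 2.8403


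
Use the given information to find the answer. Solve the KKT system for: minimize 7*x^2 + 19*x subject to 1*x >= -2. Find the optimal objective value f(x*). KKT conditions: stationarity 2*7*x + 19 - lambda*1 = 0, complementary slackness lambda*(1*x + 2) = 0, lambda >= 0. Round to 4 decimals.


Step 1: Try lambda = 0 (constraint inactive).
Stationarity: 2*7*x + 19 = 0
x* = -19/(2*7) = -19/14 = -1.3571 (rounded; the exact value -19/14 is used below)
Check constraint: 1*-1.3571 = -1.3571 >= -2 -- satisfied.
Step 2: Compute optimal value.
f(x*) = 7*(-19/14)^2 + 19*(-19/14) = -12.8929


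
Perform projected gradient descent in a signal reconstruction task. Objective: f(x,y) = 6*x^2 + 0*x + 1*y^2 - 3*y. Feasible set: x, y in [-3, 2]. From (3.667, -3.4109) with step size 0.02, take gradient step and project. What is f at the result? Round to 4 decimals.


Step 1: Compute gradient at (3.667, -3.4109).
grad_x = 2*6*3.667 + 0 = 44.004
grad_y = 2*1*-3.4109 - 3 = -9.8218
Step 2: Gradient step.
x_raw = 3.667 - 0.02*44.004 = 2.7869
y_raw = -3.4109 - 0.02*-9.8218 = -3.2145
Step 3: Project onto [-3, 2].
x_proj = clip(2.7869) = 2.0
y_proj = clip(-3.2145) = -3.0
Step 4: Evaluate f.
f(2.0, -3.0) = 42.0
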